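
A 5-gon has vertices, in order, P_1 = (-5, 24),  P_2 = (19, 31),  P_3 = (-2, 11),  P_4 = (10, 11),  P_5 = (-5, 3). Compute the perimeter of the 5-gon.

104

|P_1P_2| = √((24)² + (7)²) = √625 = 25
|P_2P_3| = √((-21)² + (-20)²) = √841 = 29
|P_3P_4| = √((12)² + (0)²) = √144 = 12
|P_4P_5| = √((-15)² + (-8)²) = √289 = 17
|P_5P_1| = √((0)² + (21)²) = √441 = 21
Perimeter = 25 + 29 + 12 + 17 + 21 = 104.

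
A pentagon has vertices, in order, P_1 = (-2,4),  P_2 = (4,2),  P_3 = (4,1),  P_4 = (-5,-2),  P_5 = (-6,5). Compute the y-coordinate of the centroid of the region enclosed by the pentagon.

61/39

Apply the surveyor's formula. First the cross-terms c_i = x_i·y_{i+1} − x_{i+1}·y_i:
  -20, -4, -3, -37, -14  ⇒  2A = -78, A = -39.
Then Σ (y_i + y_{i+1})·c_i = -366, so ȳ = -366 / (6·(-39)) = 61/39.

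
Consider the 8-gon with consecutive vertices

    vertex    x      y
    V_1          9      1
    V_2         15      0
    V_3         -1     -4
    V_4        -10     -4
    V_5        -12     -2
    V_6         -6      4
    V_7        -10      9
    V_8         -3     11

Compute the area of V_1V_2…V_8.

V_1→V_2: (9)(0) − (15)(1) = -15
V_2→V_3: (15)(-4) − (-1)(0) = -60
V_3→V_4: (-1)(-4) − (-10)(-4) = -36
V_4→V_5: (-10)(-2) − (-12)(-4) = -28
V_5→V_6: (-12)(4) − (-6)(-2) = -60
V_6→V_7: (-6)(9) − (-10)(4) = -14
V_7→V_8: (-10)(11) − (-3)(9) = -83
V_8→V_1: (-3)(1) − (9)(11) = -102
Σ = -398
Area = |Σ|/2 = 199.

199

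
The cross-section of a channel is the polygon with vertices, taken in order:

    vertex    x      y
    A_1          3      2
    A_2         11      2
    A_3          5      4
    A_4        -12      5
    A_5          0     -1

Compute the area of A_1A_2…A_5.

53

Σ = (-16) + (34) + (73) + (12) + (3) = 106
Area = |Σ|/2 = 53.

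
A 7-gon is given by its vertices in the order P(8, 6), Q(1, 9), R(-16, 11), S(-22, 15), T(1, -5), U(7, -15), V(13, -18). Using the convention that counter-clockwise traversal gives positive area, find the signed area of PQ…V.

Apply the shoelace (surveyor's) formula: 2A = Σ (x_i·y_{i+1} − x_{i+1}·y_i), indices taken mod 7.
P→Q: (8)(9) − (1)(6) = 66
Q→R: (1)(11) − (-16)(9) = 155
R→S: (-16)(15) − (-22)(11) = 2
S→T: (-22)(-5) − (1)(15) = 95
T→U: (1)(-15) − (7)(-5) = 20
U→V: (7)(-18) − (13)(-15) = 69
V→P: (13)(6) − (8)(-18) = 222
Σ = 629
Signed area = Σ/2 = 314.5 (positive ⇒ counter-clockwise traversal).

314.5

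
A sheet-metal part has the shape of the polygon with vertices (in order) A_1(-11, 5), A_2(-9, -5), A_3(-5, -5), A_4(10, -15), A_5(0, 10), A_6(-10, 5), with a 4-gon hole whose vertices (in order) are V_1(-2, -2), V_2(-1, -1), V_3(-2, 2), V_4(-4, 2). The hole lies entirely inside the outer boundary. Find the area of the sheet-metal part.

Outer boundary:
A_1→A_2: (-11)(-5) − (-9)(5) = 100
A_2→A_3: (-9)(-5) − (-5)(-5) = 20
A_3→A_4: (-5)(-15) − (10)(-5) = 125
A_4→A_5: (10)(10) − (0)(-15) = 100
A_5→A_6: (0)(5) − (-10)(10) = 100
A_6→A_1: (-10)(5) − (-11)(5) = 5
Σ = 450
Area = |Σ|/2 = 225.
Hole:
Apply the shoelace formula: 2A = Σ (x_i·y_{i+1} − x_{i+1}·y_i), indices taken mod 4.
V_1→V_2: (-2)(-1) − (-1)(-2) = 0
V_2→V_3: (-1)(2) − (-2)(-1) = -4
V_3→V_4: (-2)(2) − (-4)(2) = 4
V_4→V_1: (-4)(-2) − (-2)(2) = 12
Σ = 12
Area = |Σ|/2 = 6.
Net area = 225 − 6 = 219.

219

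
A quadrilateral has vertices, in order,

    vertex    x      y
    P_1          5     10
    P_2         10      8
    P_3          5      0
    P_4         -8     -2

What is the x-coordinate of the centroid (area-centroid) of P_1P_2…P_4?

Apply the shoelace formula. First the cross-terms c_i = x_i·y_{i+1} − x_{i+1}·y_i:
  -60, -40, -10, -70  ⇒  2A = -180, A = -90.
Then Σ (x_i + x_{i+1})·c_i = -1260, so x̄ = -1260 / (6·(-90)) = 7/3.

7/3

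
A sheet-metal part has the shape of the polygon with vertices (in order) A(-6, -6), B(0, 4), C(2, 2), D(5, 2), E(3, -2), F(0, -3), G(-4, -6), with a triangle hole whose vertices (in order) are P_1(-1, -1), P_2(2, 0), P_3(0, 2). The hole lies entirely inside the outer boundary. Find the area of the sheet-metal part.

Outer boundary:
Apply the surveyor's formula: 2A = Σ (x_i·y_{i+1} − x_{i+1}·y_i), indices taken mod 7.
Σ = (-24) + (-8) + (-6) + (-16) + (-9) + (-12) + (-12) = -87
Area = |Σ|/2 = 43.5.
Hole:
Apply the shoelace (surveyor's) formula: 2A = Σ (x_i·y_{i+1} − x_{i+1}·y_i), indices taken mod 3.
P_1→P_2: (-1)(0) − (2)(-1) = 2
P_2→P_3: (2)(2) − (0)(0) = 4
P_3→P_1: (0)(-1) − (-1)(2) = 2
Σ = 8
Area = |Σ|/2 = 4.
Net area = 43.5 − 4 = 39.5.

39.5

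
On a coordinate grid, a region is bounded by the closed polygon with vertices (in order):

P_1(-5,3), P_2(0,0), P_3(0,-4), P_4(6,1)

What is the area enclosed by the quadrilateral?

Σ = (0) + (0) + (24) + (23) = 47
Area = |Σ|/2 = 23.5.

23.5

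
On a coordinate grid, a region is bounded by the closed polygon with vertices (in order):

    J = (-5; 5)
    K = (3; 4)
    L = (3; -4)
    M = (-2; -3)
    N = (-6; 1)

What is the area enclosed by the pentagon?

60.5

Σ = (-35) + (-24) + (-17) + (-20) + (-25) = -121
Area = |Σ|/2 = 60.5.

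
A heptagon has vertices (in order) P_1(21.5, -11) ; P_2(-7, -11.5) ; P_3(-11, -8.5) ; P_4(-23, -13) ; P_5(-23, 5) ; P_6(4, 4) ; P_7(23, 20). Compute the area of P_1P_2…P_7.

Σ = (-324.25) + (-67) + (-52.5) + (-414) + (-112) + (-12) + (-683) = -1664.75
Area = |Σ|/2 = 832.375.

832.375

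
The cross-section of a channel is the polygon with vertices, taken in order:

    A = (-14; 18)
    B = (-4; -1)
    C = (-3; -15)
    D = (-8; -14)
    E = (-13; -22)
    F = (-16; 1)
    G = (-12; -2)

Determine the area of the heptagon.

Σ = (86) + (57) + (-78) + (-6) + (-365) + (44) + (-244) = -506
Area = |Σ|/2 = 253.

253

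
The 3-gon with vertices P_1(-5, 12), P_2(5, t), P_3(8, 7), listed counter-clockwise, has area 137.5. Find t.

Write out the shoelace sum; only the two edges meeting at P_2 involve t:
2·Area = [((-5)·t − 5·12) + (5·7 − 8·t)] + 131
       = -13·t + 106 = 275
⇒ t = -13.

-13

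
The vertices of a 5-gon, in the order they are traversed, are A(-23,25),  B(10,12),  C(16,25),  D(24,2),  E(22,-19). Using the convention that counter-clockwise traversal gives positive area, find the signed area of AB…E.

A→B: (-23)(12) − (10)(25) = -526
B→C: (10)(25) − (16)(12) = 58
C→D: (16)(2) − (24)(25) = -568
D→E: (24)(-19) − (22)(2) = -500
E→A: (22)(25) − (-23)(-19) = 113
Σ = -1423
Signed area = Σ/2 = -711.5 (negative ⇒ clockwise traversal).

-711.5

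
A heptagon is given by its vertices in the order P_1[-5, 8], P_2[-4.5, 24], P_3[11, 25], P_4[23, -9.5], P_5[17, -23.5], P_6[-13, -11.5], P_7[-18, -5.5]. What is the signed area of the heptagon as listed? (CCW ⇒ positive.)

Apply the surveyor's formula: 2A = Σ (x_i·y_{i+1} − x_{i+1}·y_i), indices taken mod 7.
Cross-terms: -84, -376.5, -679.5, -379, -501, -135.5, -171.5  ⇒  Σ = -2327
Signed area = Σ/2 = -1163.5 (negative ⇒ clockwise traversal).

-1163.5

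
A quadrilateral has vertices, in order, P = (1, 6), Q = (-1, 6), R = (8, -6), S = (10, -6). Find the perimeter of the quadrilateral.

|PQ| = √((-2)² + (0)²) = √4 = 2
|QR| = √((9)² + (-12)²) = √225 = 15
|RS| = √((2)² + (0)²) = √4 = 2
|SP| = √((-9)² + (12)²) = √225 = 15
Perimeter = 2 + 15 + 2 + 15 = 34.

34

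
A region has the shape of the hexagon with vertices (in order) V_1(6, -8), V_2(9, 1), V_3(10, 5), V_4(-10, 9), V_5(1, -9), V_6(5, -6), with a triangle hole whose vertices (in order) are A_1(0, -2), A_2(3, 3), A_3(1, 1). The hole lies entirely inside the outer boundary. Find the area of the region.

182.5

Outer boundary:
Σ = (78) + (35) + (140) + (81) + (39) + (-4) = 369
Area = |Σ|/2 = 184.5.
Hole:
Apply the shoelace (surveyor's) formula: 2A = Σ (x_i·y_{i+1} − x_{i+1}·y_i), indices taken mod 3.
A_1→A_2: (0)(3) − (3)(-2) = 6
A_2→A_3: (3)(1) − (1)(3) = 0
A_3→A_1: (1)(-2) − (0)(1) = -2
Σ = 4
Area = |Σ|/2 = 2.
Net area = 184.5 − 2 = 182.5.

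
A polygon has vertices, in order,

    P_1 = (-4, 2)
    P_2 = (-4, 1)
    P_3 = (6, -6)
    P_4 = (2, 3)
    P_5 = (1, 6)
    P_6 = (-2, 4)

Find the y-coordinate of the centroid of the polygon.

Apply Gauss's area formula. First the cross-terms c_i = x_i·y_{i+1} − x_{i+1}·y_i:
  4, 18, 30, 9, 16, 12  ⇒  2A = 89, A = 44.5.
Then Σ (y_i + y_{i+1})·c_i = 145, so ȳ = 145 / (6·44.5) = 145/267.

145/267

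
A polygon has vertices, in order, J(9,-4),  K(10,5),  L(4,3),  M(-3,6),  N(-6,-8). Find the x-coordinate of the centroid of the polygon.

Apply the shoelace formula. First the cross-terms c_i = x_i·y_{i+1} − x_{i+1}·y_i:
  85, 10, 33, 60, 96  ⇒  2A = 284, A = 142.
Then Σ (x_i + x_{i+1})·c_i = 1536, so x̄ = 1536 / (6·142) = 128/71.

128/71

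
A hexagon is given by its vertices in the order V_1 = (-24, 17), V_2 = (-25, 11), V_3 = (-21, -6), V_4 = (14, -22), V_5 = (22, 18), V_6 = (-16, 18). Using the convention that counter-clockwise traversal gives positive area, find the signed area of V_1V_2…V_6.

Apply the shoelace formula: 2A = Σ (x_i·y_{i+1} − x_{i+1}·y_i), indices taken mod 6.
Σ = (161) + (381) + (546) + (736) + (684) + (160) = 2668
Signed area = Σ/2 = 1334 (positive ⇒ counter-clockwise traversal).

1334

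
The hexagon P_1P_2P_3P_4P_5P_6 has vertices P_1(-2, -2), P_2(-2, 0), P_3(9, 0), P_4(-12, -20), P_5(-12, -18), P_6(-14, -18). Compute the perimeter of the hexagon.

|P_1P_2| = √((0)² + (2)²) = √4 = 2
|P_2P_3| = √((11)² + (0)²) = √121 = 11
|P_3P_4| = √((-21)² + (-20)²) = √841 = 29
|P_4P_5| = √((0)² + (2)²) = √4 = 2
|P_5P_6| = √((-2)² + (0)²) = √4 = 2
|P_6P_1| = √((12)² + (16)²) = √400 = 20
Perimeter = 2 + 11 + 29 + 2 + 2 + 20 = 66.

66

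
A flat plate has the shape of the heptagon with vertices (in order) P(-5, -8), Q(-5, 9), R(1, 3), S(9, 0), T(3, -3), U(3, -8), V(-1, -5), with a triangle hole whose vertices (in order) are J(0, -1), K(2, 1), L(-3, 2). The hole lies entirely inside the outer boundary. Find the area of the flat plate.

103

Outer boundary:
Cross-terms: -85, -24, -27, -27, -15, -23, -17  ⇒  Σ = -218
Area = |Σ|/2 = 109.
Hole:
Apply the shoelace formula: 2A = Σ (x_i·y_{i+1} − x_{i+1}·y_i), indices taken mod 3.
Σ = (2) + (7) + (3) = 12
Area = |Σ|/2 = 6.
Net area = 109 − 6 = 103.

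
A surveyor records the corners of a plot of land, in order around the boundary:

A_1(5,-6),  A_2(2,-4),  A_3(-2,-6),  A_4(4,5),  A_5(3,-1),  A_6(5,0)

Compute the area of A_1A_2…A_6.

29

Apply Gauss's area formula: 2A = Σ (x_i·y_{i+1} − x_{i+1}·y_i), indices taken mod 6.
Σ = (-8) + (-20) + (14) + (-19) + (5) + (-30) = -58
Area = |Σ|/2 = 29.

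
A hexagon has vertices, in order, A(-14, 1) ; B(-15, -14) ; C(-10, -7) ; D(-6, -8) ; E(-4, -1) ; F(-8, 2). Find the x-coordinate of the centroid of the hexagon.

Apply the surveyor's formula. First the cross-terms c_i = x_i·y_{i+1} − x_{i+1}·y_i:
  211, -35, 38, -26, -16, 20  ⇒  2A = 192, A = 96.
Then Σ (x_i + x_{i+1})·c_i = -5840, so x̄ = -5840 / (6·96) = -365/36.

-365/36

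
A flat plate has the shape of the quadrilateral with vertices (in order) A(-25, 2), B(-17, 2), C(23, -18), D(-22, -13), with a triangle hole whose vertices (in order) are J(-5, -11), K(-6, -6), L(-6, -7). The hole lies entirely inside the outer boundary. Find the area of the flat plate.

Outer boundary:
Apply the shoelace formula: 2A = Σ (x_i·y_{i+1} − x_{i+1}·y_i), indices taken mod 4.
Cross-terms: -16, 260, -695, -369  ⇒  Σ = -820
Area = |Σ|/2 = 410.
Hole:
Apply the surveyor's formula: 2A = Σ (x_i·y_{i+1} − x_{i+1}·y_i), indices taken mod 3.
Cross-terms: -36, 6, 31  ⇒  Σ = 1
Area = |Σ|/2 = 0.5.
Net area = 410 − 0.5 = 409.5.

409.5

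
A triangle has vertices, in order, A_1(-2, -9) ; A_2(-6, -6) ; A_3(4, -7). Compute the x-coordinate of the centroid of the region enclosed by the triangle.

-4/3

Apply Gauss's area formula. First the cross-terms c_i = x_i·y_{i+1} − x_{i+1}·y_i:
  -42, 66, -50  ⇒  2A = -26, A = -13.
Then Σ (x_i + x_{i+1})·c_i = 104, so x̄ = 104 / (6·(-13)) = -4/3.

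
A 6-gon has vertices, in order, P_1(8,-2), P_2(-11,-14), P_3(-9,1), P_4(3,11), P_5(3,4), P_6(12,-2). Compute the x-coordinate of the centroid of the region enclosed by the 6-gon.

-443/228

Apply the shoelace formula. First the cross-terms c_i = x_i·y_{i+1} − x_{i+1}·y_i:
  -134, -137, -102, -21, -54, -8  ⇒  2A = -456, A = -228.
Then Σ (x_i + x_{i+1})·c_i = 2658, so x̄ = 2658 / (6·(-228)) = -443/228.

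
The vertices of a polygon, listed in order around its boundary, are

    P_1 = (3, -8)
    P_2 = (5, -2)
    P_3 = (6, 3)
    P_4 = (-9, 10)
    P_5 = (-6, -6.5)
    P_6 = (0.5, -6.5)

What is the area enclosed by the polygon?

162.125

P_1→P_2: (3)(-2) − (5)(-8) = 34
P_2→P_3: (5)(3) − (6)(-2) = 27
P_3→P_4: (6)(10) − (-9)(3) = 87
P_4→P_5: (-9)(-6.5) − (-6)(10) = 118.5
P_5→P_6: (-6)(-6.5) − (0.5)(-6.5) = 42.25
P_6→P_1: (0.5)(-8) − (3)(-6.5) = 15.5
Σ = 324.25
Area = |Σ|/2 = 162.125.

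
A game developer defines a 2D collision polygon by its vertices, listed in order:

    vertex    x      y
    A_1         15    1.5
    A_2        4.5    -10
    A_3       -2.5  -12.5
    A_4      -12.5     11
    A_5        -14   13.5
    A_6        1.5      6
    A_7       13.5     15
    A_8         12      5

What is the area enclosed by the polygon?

Apply the surveyor's formula: 2A = Σ (x_i·y_{i+1} − x_{i+1}·y_i), indices taken mod 8.
A_1→A_2: (15)(-10) − (4.5)(1.5) = -156.75
A_2→A_3: (4.5)(-12.5) − (-2.5)(-10) = -81.25
A_3→A_4: (-2.5)(11) − (-12.5)(-12.5) = -183.75
A_4→A_5: (-12.5)(13.5) − (-14)(11) = -14.75
A_5→A_6: (-14)(6) − (1.5)(13.5) = -104.25
A_6→A_7: (1.5)(15) − (13.5)(6) = -58.5
A_7→A_8: (13.5)(5) − (12)(15) = -112.5
A_8→A_1: (12)(1.5) − (15)(5) = -57
Σ = -768.75
Area = |Σ|/2 = 384.375.

384.375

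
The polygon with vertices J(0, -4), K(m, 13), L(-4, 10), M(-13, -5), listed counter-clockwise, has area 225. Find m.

14

Write out the shoelace sum; only the two edges meeting at K involve m:
2·Area = [(0·13 − m·(-4)) + (m·10 − (-4)·13)] + 202
       = 14·m + 254 = 450
⇒ m = 14.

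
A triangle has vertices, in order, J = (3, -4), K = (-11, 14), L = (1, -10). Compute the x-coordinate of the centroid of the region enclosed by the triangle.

-7/3

Apply the surveyor's formula. First the cross-terms c_i = x_i·y_{i+1} − x_{i+1}·y_i:
  -2, 96, 26  ⇒  2A = 120, A = 60.
Then Σ (x_i + x_{i+1})·c_i = -840, so x̄ = -840 / (6·60) = -7/3.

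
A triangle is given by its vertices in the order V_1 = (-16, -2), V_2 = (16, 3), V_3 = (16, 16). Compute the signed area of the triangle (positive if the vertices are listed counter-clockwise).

Σ = (-16) + (208) + (224) = 416
Signed area = Σ/2 = 208 (positive ⇒ counter-clockwise traversal).

208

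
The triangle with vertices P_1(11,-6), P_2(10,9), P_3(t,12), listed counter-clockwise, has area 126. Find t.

The doubled signed area Σ (x_i y_{i+1} − x_{i+1} y_i) is linear in t.
With t=0 it equals 147; the coefficient of t is -15 (from the two edges through P_3).
So -15·t + 147 = 2·126 = 252 ⇒ t = -7.

-7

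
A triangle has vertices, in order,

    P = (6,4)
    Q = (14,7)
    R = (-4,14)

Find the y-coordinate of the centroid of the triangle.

25/3

Apply the shoelace formula. First the cross-terms c_i = x_i·y_{i+1} − x_{i+1}·y_i:
  -14, 224, -100  ⇒  2A = 110, A = 55.
Then Σ (y_i + y_{i+1})·c_i = 2750, so ȳ = 2750 / (6·55) = 25/3.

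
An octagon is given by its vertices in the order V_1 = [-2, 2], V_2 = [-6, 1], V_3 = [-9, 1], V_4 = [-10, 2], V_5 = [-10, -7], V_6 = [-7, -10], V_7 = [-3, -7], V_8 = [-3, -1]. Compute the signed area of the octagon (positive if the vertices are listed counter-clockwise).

69.5

V_1→V_2: (-2)(1) − (-6)(2) = 10
V_2→V_3: (-6)(1) − (-9)(1) = 3
V_3→V_4: (-9)(2) − (-10)(1) = -8
V_4→V_5: (-10)(-7) − (-10)(2) = 90
V_5→V_6: (-10)(-10) − (-7)(-7) = 51
V_6→V_7: (-7)(-7) − (-3)(-10) = 19
V_7→V_8: (-3)(-1) − (-3)(-7) = -18
V_8→V_1: (-3)(2) − (-2)(-1) = -8
Σ = 139
Signed area = Σ/2 = 69.5 (positive ⇒ counter-clockwise traversal).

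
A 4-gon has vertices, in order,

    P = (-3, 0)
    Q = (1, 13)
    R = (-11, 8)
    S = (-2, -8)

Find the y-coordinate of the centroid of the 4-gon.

119/24

Apply Gauss's area formula. First the cross-terms c_i = x_i·y_{i+1} − x_{i+1}·y_i:
  -39, 151, 104, -24  ⇒  2A = 192, A = 96.
Then Σ (y_i + y_{i+1})·c_i = 2856, so ȳ = 2856 / (6·96) = 119/24.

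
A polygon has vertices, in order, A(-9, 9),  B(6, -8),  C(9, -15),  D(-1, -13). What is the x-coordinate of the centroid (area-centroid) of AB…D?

20/129

Apply the shoelace (surveyor's) formula. First the cross-terms c_i = x_i·y_{i+1} − x_{i+1}·y_i:
  18, -18, -132, -126  ⇒  2A = -258, A = -129.
Then Σ (x_i + x_{i+1})·c_i = -120, so x̄ = -120 / (6·(-129)) = 20/129.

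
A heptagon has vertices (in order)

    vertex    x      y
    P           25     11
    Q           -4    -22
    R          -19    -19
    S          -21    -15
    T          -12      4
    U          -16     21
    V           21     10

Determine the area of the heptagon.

Apply Gauss's area formula: 2A = Σ (x_i·y_{i+1} − x_{i+1}·y_i), indices taken mod 7.
Cross-terms: -506, -342, -114, -264, -188, -601, -19  ⇒  Σ = -2034
Area = |Σ|/2 = 1017.

1017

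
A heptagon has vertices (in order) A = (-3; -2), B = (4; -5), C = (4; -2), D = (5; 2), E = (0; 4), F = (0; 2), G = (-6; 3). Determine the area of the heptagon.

Apply the shoelace (surveyor's) formula: 2A = Σ (x_i·y_{i+1} − x_{i+1}·y_i), indices taken mod 7.
A→B: (-3)(-5) − (4)(-2) = 23
B→C: (4)(-2) − (4)(-5) = 12
C→D: (4)(2) − (5)(-2) = 18
D→E: (5)(4) − (0)(2) = 20
E→F: (0)(2) − (0)(4) = 0
F→G: (0)(3) − (-6)(2) = 12
G→A: (-6)(-2) − (-3)(3) = 21
Σ = 106
Area = |Σ|/2 = 53.

53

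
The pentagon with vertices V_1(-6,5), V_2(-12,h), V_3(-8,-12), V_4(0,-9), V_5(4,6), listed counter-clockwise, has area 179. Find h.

Write out the shoelace sum; only the two edges meeting at V_2 involve h:
2·Area = [((-6)·h − (-12)·5) + ((-12)·(-12) − (-8)·h)] + 164
       = 2·h + 368 = 358
⇒ h = -5.

-5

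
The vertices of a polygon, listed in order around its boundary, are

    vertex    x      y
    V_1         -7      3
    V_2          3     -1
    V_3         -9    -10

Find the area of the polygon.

69

Apply Gauss's area formula: 2A = Σ (x_i·y_{i+1} − x_{i+1}·y_i), indices taken mod 3.
Cross-terms: -2, -39, -97  ⇒  Σ = -138
Area = |Σ|/2 = 69.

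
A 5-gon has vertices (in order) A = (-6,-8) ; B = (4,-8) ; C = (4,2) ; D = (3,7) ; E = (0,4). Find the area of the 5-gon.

Apply the shoelace (surveyor's) formula: 2A = Σ (x_i·y_{i+1} − x_{i+1}·y_i), indices taken mod 5.
Σ = (80) + (40) + (22) + (12) + (24) = 178
Area = |Σ|/2 = 89.

89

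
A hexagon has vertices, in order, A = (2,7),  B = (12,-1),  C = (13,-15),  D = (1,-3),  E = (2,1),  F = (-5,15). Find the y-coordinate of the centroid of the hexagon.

Apply Gauss's area formula. First the cross-terms c_i = x_i·y_{i+1} − x_{i+1}·y_i:
  -86, -167, -24, 7, 35, -65  ⇒  2A = -300, A = -150.
Then Σ (y_i + y_{i+1})·c_i = 1704, so ȳ = 1704 / (6·(-150)) = -142/75.

-142/75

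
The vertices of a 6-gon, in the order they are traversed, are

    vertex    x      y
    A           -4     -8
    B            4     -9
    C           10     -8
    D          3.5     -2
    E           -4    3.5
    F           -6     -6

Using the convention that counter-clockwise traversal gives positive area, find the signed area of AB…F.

103.625

Apply the surveyor's formula: 2A = Σ (x_i·y_{i+1} − x_{i+1}·y_i), indices taken mod 6.
Cross-terms: 68, 58, 8, 4.25, 45, 24  ⇒  Σ = 207.25
Signed area = Σ/2 = 103.625 (positive ⇒ counter-clockwise traversal).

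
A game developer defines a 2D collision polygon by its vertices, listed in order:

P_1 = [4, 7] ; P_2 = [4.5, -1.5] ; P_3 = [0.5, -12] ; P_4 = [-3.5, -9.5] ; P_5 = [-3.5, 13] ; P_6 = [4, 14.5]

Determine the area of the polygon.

Apply the shoelace formula: 2A = Σ (x_i·y_{i+1} − x_{i+1}·y_i), indices taken mod 6.
Σ = (-37.5) + (-53.25) + (-46.75) + (-78.75) + (-102.75) + (-30) = -349
Area = |Σ|/2 = 174.5.

174.5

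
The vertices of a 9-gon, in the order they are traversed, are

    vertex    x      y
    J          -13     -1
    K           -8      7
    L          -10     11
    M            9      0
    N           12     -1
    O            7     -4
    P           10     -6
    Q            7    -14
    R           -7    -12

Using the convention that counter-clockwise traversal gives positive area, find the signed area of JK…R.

-348.5

Σ = (-99) + (-18) + (-99) + (-9) + (-41) + (-2) + (-98) + (-182) + (-149) = -697
Signed area = Σ/2 = -348.5 (negative ⇒ clockwise traversal).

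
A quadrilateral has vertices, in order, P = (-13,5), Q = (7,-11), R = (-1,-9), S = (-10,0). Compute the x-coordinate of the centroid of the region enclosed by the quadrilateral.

Apply the shoelace (surveyor's) formula. First the cross-terms c_i = x_i·y_{i+1} − x_{i+1}·y_i:
  108, -74, -90, -50  ⇒  2A = -106, A = -53.
Then Σ (x_i + x_{i+1})·c_i = 1048, so x̄ = 1048 / (6·(-53)) = -524/159.

-524/159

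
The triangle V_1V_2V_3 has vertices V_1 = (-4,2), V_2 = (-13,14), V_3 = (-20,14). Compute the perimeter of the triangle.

42

|V_1V_2| = √((-9)² + (12)²) = √225 = 15
|V_2V_3| = √((-7)² + (0)²) = √49 = 7
|V_3V_1| = √((16)² + (-12)²) = √400 = 20
Perimeter = 15 + 7 + 20 = 42.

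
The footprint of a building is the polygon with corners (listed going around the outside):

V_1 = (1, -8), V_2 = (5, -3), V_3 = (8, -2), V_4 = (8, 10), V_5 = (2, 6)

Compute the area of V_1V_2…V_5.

Apply Gauss's area formula: 2A = Σ (x_i·y_{i+1} − x_{i+1}·y_i), indices taken mod 5.
Cross-terms: 37, 14, 96, 28, -22  ⇒  Σ = 153
Area = |Σ|/2 = 76.5.

76.5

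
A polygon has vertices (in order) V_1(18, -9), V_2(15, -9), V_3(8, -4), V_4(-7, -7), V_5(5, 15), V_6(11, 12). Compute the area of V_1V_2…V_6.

294.5

Apply Gauss's area formula: 2A = Σ (x_i·y_{i+1} − x_{i+1}·y_i), indices taken mod 6.
Σ = (-27) + (12) + (-84) + (-70) + (-105) + (-315) = -589
Area = |Σ|/2 = 294.5.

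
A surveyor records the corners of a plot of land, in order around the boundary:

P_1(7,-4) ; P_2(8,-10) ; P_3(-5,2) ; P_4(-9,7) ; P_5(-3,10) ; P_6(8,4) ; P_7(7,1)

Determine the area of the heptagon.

152.5

Apply the surveyor's formula: 2A = Σ (x_i·y_{i+1} − x_{i+1}·y_i), indices taken mod 7.
Cross-terms: -38, -34, -17, -69, -92, -20, -35  ⇒  Σ = -305
Area = |Σ|/2 = 152.5.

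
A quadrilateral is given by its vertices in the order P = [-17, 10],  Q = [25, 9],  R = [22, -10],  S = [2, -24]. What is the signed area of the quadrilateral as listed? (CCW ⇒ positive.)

Apply the surveyor's formula: 2A = Σ (x_i·y_{i+1} − x_{i+1}·y_i), indices taken mod 4.
Cross-terms: -403, -448, -508, -388  ⇒  Σ = -1747
Signed area = Σ/2 = -873.5 (negative ⇒ clockwise traversal).

-873.5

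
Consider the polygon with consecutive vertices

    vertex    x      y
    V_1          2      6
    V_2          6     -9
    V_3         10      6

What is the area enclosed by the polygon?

60

Σ = (-54) + (126) + (48) = 120
Area = |Σ|/2 = 60.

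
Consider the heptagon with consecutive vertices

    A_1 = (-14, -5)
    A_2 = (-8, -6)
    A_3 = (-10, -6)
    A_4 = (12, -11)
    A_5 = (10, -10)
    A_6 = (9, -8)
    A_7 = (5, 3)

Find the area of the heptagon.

Apply Gauss's area formula: 2A = Σ (x_i·y_{i+1} − x_{i+1}·y_i), indices taken mod 7.
A_1→A_2: (-14)(-6) − (-8)(-5) = 44
A_2→A_3: (-8)(-6) − (-10)(-6) = -12
A_3→A_4: (-10)(-11) − (12)(-6) = 182
A_4→A_5: (12)(-10) − (10)(-11) = -10
A_5→A_6: (10)(-8) − (9)(-10) = 10
A_6→A_7: (9)(3) − (5)(-8) = 67
A_7→A_1: (5)(-5) − (-14)(3) = 17
Σ = 298
Area = |Σ|/2 = 149.

149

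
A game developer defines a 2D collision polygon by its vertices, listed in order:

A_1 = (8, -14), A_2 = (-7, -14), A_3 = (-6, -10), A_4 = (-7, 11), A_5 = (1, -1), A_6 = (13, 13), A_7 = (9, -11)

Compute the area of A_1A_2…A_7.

Σ = (-210) + (-14) + (-136) + (-4) + (26) + (-260) + (-38) = -636
Area = |Σ|/2 = 318.

318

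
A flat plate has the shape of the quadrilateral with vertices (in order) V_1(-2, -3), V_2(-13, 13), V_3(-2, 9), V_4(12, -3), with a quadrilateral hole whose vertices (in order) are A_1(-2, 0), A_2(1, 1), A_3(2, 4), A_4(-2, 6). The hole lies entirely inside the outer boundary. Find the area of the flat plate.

Outer boundary:
Apply the shoelace formula: 2A = Σ (x_i·y_{i+1} − x_{i+1}·y_i), indices taken mod 4.
Σ = (-65) + (-91) + (-102) + (-42) = -300
Area = |Σ|/2 = 150.
Hole:
Apply the shoelace (surveyor's) formula: 2A = Σ (x_i·y_{i+1} − x_{i+1}·y_i), indices taken mod 4.
Σ = (-2) + (2) + (20) + (12) = 32
Area = |Σ|/2 = 16.
Net area = 150 − 16 = 134.

134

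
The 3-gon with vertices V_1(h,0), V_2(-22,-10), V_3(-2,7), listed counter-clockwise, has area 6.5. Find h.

-11

The doubled signed area Σ (x_i y_{i+1} − x_{i+1} y_i) is linear in h.
With h=0 it equals -174; the coefficient of h is -17 (from the two edges through V_1).
So -17·h + -174 = 2·6.5 = 13 ⇒ h = -11.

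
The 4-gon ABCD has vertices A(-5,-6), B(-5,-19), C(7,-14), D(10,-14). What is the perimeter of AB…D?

|AB| = √((0)² + (-13)²) = √169 = 13
|BC| = √((12)² + (5)²) = √169 = 13
|CD| = √((3)² + (0)²) = √9 = 3
|DA| = √((-15)² + (8)²) = √289 = 17
Perimeter = 13 + 13 + 3 + 17 = 46.

46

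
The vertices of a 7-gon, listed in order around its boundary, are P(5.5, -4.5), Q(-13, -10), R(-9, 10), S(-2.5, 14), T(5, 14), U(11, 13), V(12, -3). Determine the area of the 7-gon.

427.5

Apply the shoelace formula: 2A = Σ (x_i·y_{i+1} − x_{i+1}·y_i), indices taken mod 7.
Σ = (-113.5) + (-220) + (-101) + (-105) + (-89) + (-189) + (-37.5) = -855
Area = |Σ|/2 = 427.5.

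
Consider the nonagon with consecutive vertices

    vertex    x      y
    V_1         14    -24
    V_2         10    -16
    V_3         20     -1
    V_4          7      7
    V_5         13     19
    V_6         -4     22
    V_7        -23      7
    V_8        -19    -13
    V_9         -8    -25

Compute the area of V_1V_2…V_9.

1350

V_1→V_2: (14)(-16) − (10)(-24) = 16
V_2→V_3: (10)(-1) − (20)(-16) = 310
V_3→V_4: (20)(7) − (7)(-1) = 147
V_4→V_5: (7)(19) − (13)(7) = 42
V_5→V_6: (13)(22) − (-4)(19) = 362
V_6→V_7: (-4)(7) − (-23)(22) = 478
V_7→V_8: (-23)(-13) − (-19)(7) = 432
V_8→V_9: (-19)(-25) − (-8)(-13) = 371
V_9→V_1: (-8)(-24) − (14)(-25) = 542
Σ = 2700
Area = |Σ|/2 = 1350.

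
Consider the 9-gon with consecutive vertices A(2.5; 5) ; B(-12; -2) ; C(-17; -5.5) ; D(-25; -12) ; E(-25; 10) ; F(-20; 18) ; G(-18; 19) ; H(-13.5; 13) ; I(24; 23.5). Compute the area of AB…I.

Σ = (55) + (32) + (66.5) + (-550) + (-250) + (-56) + (22.5) + (-629.25) + (61.25) = -1248
Area = |Σ|/2 = 624.

624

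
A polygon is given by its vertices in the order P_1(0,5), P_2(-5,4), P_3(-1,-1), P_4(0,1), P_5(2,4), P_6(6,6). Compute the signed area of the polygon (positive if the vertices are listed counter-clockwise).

24.5

Apply the shoelace (surveyor's) formula: 2A = Σ (x_i·y_{i+1} − x_{i+1}·y_i), indices taken mod 6.
Cross-terms: 25, 9, -1, -2, -12, 30  ⇒  Σ = 49
Signed area = Σ/2 = 24.5 (positive ⇒ counter-clockwise traversal).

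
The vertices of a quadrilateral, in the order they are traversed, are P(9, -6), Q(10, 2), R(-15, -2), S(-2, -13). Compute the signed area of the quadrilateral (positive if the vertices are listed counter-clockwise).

Apply Gauss's area formula: 2A = Σ (x_i·y_{i+1} − x_{i+1}·y_i), indices taken mod 4.
Σ = (78) + (10) + (191) + (129) = 408
Signed area = Σ/2 = 204 (positive ⇒ counter-clockwise traversal).

204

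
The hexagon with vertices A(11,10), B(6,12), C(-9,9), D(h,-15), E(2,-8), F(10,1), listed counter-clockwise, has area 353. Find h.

The doubled signed area Σ (x_i y_{i+1} − x_{i+1} y_i) is linear in h.
With h=0 it equals 570; the coefficient of h is -17 (from the two edges through D).
So -17·h + 570 = 2·353 = 706 ⇒ h = -8.

-8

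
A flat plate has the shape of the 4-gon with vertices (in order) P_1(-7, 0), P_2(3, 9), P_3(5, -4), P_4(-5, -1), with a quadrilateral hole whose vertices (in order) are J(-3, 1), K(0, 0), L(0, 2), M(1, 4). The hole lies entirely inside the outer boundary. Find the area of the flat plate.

70.5

Outer boundary:
Apply the shoelace formula: 2A = Σ (x_i·y_{i+1} − x_{i+1}·y_i), indices taken mod 4.
Cross-terms: -63, -57, -25, -7  ⇒  Σ = -152
Area = |Σ|/2 = 76.
Hole:
Σ = (0) + (0) + (-2) + (13) = 11
Area = |Σ|/2 = 5.5.
Net area = 76 − 5.5 = 70.5.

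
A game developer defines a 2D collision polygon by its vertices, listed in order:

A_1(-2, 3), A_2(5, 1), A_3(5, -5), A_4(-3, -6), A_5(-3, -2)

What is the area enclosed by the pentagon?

58.5

Apply the surveyor's formula: 2A = Σ (x_i·y_{i+1} − x_{i+1}·y_i), indices taken mod 5.
A_1→A_2: (-2)(1) − (5)(3) = -17
A_2→A_3: (5)(-5) − (5)(1) = -30
A_3→A_4: (5)(-6) − (-3)(-5) = -45
A_4→A_5: (-3)(-2) − (-3)(-6) = -12
A_5→A_1: (-3)(3) − (-2)(-2) = -13
Σ = -117
Area = |Σ|/2 = 58.5.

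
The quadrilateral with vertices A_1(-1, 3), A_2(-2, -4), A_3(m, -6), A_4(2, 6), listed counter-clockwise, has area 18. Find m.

-1

The doubled signed area Σ (x_i y_{i+1} − x_{i+1} y_i) is linear in m.
With m=0 it equals 46; the coefficient of m is 10 (from the two edges through A_3).
So 10·m + 46 = 2·18 = 36 ⇒ m = -1.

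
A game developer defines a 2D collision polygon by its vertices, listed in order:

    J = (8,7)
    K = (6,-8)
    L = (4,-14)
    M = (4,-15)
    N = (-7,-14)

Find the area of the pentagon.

130

Apply the shoelace formula: 2A = Σ (x_i·y_{i+1} − x_{i+1}·y_i), indices taken mod 5.
J→K: (8)(-8) − (6)(7) = -106
K→L: (6)(-14) − (4)(-8) = -52
L→M: (4)(-15) − (4)(-14) = -4
M→N: (4)(-14) − (-7)(-15) = -161
N→J: (-7)(7) − (8)(-14) = 63
Σ = -260
Area = |Σ|/2 = 130.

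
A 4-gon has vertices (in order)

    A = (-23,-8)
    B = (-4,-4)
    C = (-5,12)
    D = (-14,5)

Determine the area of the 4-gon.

181

Apply the surveyor's formula: 2A = Σ (x_i·y_{i+1} − x_{i+1}·y_i), indices taken mod 4.
A→B: (-23)(-4) − (-4)(-8) = 60
B→C: (-4)(12) − (-5)(-4) = -68
C→D: (-5)(5) − (-14)(12) = 143
D→A: (-14)(-8) − (-23)(5) = 227
Σ = 362
Area = |Σ|/2 = 181.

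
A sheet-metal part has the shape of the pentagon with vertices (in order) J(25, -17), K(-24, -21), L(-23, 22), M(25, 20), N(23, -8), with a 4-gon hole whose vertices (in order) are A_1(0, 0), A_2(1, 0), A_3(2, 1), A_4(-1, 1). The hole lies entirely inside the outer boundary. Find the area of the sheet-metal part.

1900.5

Outer boundary:
Apply Gauss's area formula: 2A = Σ (x_i·y_{i+1} − x_{i+1}·y_i), indices taken mod 5.
Cross-terms: -933, -1011, -1010, -660, -191  ⇒  Σ = -3805
Area = |Σ|/2 = 1902.5.
Hole:
Apply the surveyor's formula: 2A = Σ (x_i·y_{i+1} − x_{i+1}·y_i), indices taken mod 4.
Σ = (0) + (1) + (3) + (0) = 4
Area = |Σ|/2 = 2.
Net area = 1902.5 − 2 = 1900.5.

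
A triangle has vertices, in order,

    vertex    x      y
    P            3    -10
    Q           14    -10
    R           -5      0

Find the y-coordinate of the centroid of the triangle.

Apply the shoelace (surveyor's) formula. First the cross-terms c_i = x_i·y_{i+1} − x_{i+1}·y_i:
  110, -50, 50  ⇒  2A = 110, A = 55.
Then Σ (y_i + y_{i+1})·c_i = -2200, so ȳ = -2200 / (6·55) = -20/3.

-20/3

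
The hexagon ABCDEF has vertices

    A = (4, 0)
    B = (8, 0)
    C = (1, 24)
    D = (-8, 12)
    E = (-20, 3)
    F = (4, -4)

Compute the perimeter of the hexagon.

|AB| = √((4)² + (0)²) = √16 = 4
|BC| = √((-7)² + (24)²) = √625 = 25
|CD| = √((-9)² + (-12)²) = √225 = 15
|DE| = √((-12)² + (-9)²) = √225 = 15
|EF| = √((24)² + (-7)²) = √625 = 25
|FA| = √((0)² + (4)²) = √16 = 4
Perimeter = 4 + 25 + 15 + 15 + 25 + 4 = 88.

88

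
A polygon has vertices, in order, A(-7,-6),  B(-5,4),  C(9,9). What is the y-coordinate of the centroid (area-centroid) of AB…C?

Apply Gauss's area formula. First the cross-terms c_i = x_i·y_{i+1} − x_{i+1}·y_i:
  -58, -81, 9  ⇒  2A = -130, A = -65.
Then Σ (y_i + y_{i+1})·c_i = -910, so ȳ = -910 / (6·(-65)) = 7/3.

7/3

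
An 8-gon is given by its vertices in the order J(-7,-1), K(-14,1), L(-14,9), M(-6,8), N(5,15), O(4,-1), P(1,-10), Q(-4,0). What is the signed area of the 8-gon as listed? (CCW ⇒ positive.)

-230.5

Σ = (-21) + (-112) + (-58) + (-130) + (-65) + (-39) + (-40) + (4) = -461
Signed area = Σ/2 = -230.5 (negative ⇒ clockwise traversal).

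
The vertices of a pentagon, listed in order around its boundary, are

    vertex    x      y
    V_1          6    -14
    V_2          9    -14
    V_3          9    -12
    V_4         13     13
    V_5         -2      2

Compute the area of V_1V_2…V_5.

Apply Gauss's area formula: 2A = Σ (x_i·y_{i+1} − x_{i+1}·y_i), indices taken mod 5.
Σ = (42) + (18) + (273) + (52) + (16) = 401
Area = |Σ|/2 = 200.5.

200.5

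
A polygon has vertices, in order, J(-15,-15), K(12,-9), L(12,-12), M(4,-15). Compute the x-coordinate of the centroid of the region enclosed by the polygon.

131/69

Apply Gauss's area formula. First the cross-terms c_i = x_i·y_{i+1} − x_{i+1}·y_i:
  315, -36, -132, -285  ⇒  2A = -138, A = -69.
Then Σ (x_i + x_{i+1})·c_i = -786, so x̄ = -786 / (6·(-69)) = 131/69.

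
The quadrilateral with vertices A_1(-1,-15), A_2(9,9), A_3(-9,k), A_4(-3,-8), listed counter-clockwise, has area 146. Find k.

-2

The doubled signed area Σ (x_i y_{i+1} − x_{i+1} y_i) is linear in k.
With k=0 it equals 316; the coefficient of k is 12 (from the two edges through A_3).
So 12·k + 316 = 2·146 = 292 ⇒ k = -2.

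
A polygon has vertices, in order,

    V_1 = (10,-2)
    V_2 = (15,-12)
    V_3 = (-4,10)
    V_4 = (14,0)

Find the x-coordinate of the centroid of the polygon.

800/117

Apply the surveyor's formula. First the cross-terms c_i = x_i·y_{i+1} − x_{i+1}·y_i:
  -90, 102, -140, -28  ⇒  2A = -156, A = -78.
Then Σ (x_i + x_{i+1})·c_i = -3200, so x̄ = -3200 / (6·(-78)) = 800/117.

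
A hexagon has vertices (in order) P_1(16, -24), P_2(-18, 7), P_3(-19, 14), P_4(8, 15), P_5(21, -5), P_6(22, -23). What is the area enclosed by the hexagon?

Apply Gauss's area formula: 2A = Σ (x_i·y_{i+1} − x_{i+1}·y_i), indices taken mod 6.
Σ = (-320) + (-119) + (-397) + (-355) + (-373) + (-160) = -1724
Area = |Σ|/2 = 862.

862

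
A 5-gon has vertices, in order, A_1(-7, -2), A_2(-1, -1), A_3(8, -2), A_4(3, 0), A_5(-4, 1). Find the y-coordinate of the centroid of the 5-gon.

Apply the shoelace formula. First the cross-terms c_i = x_i·y_{i+1} − x_{i+1}·y_i:
  5, 10, 6, 3, 15  ⇒  2A = 39, A = 19.5.
Then Σ (y_i + y_{i+1})·c_i = -69, so ȳ = -69 / (6·19.5) = -23/39.

-23/39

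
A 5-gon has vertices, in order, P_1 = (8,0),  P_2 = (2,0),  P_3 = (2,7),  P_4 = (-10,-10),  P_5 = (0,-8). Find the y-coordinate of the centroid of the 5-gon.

-167/52

Apply Gauss's area formula. First the cross-terms c_i = x_i·y_{i+1} − x_{i+1}·y_i:
  0, 14, 50, 80, 64  ⇒  2A = 208, A = 104.
Then Σ (y_i + y_{i+1})·c_i = -2004, so ȳ = -2004 / (6·104) = -167/52.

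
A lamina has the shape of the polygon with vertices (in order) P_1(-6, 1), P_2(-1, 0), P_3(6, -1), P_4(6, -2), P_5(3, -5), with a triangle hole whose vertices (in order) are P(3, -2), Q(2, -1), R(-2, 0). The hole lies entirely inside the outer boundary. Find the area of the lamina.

Outer boundary:
Cross-terms: 1, 1, -6, -24, -27  ⇒  Σ = -55
Area = |Σ|/2 = 27.5.
Hole:
P→Q: (3)(-1) − (2)(-2) = 1
Q→R: (2)(0) − (-2)(-1) = -2
R→P: (-2)(-2) − (3)(0) = 4
Σ = 3
Area = |Σ|/2 = 1.5.
Net area = 27.5 − 1.5 = 26.

26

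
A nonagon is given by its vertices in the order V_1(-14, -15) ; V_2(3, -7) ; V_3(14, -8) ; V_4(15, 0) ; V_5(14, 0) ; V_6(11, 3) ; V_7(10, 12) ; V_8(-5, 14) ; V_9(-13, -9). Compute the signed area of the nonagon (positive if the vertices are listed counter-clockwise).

V_1→V_2: (-14)(-7) − (3)(-15) = 143
V_2→V_3: (3)(-8) − (14)(-7) = 74
V_3→V_4: (14)(0) − (15)(-8) = 120
V_4→V_5: (15)(0) − (14)(0) = 0
V_5→V_6: (14)(3) − (11)(0) = 42
V_6→V_7: (11)(12) − (10)(3) = 102
V_7→V_8: (10)(14) − (-5)(12) = 200
V_8→V_9: (-5)(-9) − (-13)(14) = 227
V_9→V_1: (-13)(-15) − (-14)(-9) = 69
Σ = 977
Signed area = Σ/2 = 488.5 (positive ⇒ counter-clockwise traversal).

488.5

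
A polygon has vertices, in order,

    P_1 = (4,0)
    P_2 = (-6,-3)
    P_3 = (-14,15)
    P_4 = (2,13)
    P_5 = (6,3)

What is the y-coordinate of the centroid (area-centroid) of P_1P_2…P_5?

1084/165

Apply Gauss's area formula. First the cross-terms c_i = x_i·y_{i+1} − x_{i+1}·y_i:
  -12, -132, -212, -72, -12  ⇒  2A = -440, A = -220.
Then Σ (y_i + y_{i+1})·c_i = -8672, so ȳ = -8672 / (6·(-220)) = 1084/165.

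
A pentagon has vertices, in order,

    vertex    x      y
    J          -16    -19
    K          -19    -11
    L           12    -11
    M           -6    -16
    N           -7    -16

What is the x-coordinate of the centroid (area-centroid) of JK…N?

Apply Gauss's area formula. First the cross-terms c_i = x_i·y_{i+1} − x_{i+1}·y_i:
  -185, 341, -258, -16, -123  ⇒  2A = -241, A = -120.5.
Then Σ (x_i + x_{i+1})·c_i = 5577, so x̄ = 5577 / (6·(-120.5)) = -1859/241.

-1859/241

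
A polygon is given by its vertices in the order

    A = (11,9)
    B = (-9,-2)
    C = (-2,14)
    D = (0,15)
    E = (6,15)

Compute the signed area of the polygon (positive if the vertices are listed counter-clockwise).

Apply Gauss's area formula: 2A = Σ (x_i·y_{i+1} − x_{i+1}·y_i), indices taken mod 5.
Cross-terms: 59, -130, -30, -90, -111  ⇒  Σ = -302
Signed area = Σ/2 = -151 (negative ⇒ clockwise traversal).

-151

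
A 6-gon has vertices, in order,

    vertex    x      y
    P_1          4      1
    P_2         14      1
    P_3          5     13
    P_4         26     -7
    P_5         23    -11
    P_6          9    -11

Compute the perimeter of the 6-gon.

86

|P_1P_2| = √((10)² + (0)²) = √100 = 10
|P_2P_3| = √((-9)² + (12)²) = √225 = 15
|P_3P_4| = √((21)² + (-20)²) = √841 = 29
|P_4P_5| = √((-3)² + (-4)²) = √25 = 5
|P_5P_6| = √((-14)² + (0)²) = √196 = 14
|P_6P_1| = √((-5)² + (12)²) = √169 = 13
Perimeter = 10 + 15 + 29 + 5 + 14 + 13 = 86.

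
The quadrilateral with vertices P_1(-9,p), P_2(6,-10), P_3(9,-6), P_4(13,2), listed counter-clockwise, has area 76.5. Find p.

Write out the shoelace sum; only the two edges meeting at P_1 involve p:
2·Area = [(13·p − (-9)·2) + ((-9)·(-10) − 6·p)] + 150
       = 7·p + 258 = 153
⇒ p = -15.

-15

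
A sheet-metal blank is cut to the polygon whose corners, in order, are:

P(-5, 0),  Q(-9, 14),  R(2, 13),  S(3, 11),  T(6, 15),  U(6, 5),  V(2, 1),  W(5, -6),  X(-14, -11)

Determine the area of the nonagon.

Cross-terms: -70, -145, -17, -21, -60, -4, -17, -139, -55  ⇒  Σ = -528
Area = |Σ|/2 = 264.

264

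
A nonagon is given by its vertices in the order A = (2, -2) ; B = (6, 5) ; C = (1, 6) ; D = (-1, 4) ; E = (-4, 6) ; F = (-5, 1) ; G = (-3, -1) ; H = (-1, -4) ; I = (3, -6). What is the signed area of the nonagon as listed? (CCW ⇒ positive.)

71

Cross-terms: 22, 31, 10, 10, 26, 8, 11, 18, 6  ⇒  Σ = 142
Signed area = Σ/2 = 71 (positive ⇒ counter-clockwise traversal).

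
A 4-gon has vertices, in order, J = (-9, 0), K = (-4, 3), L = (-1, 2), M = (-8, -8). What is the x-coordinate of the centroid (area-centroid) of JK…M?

-173/30

Apply Gauss's area formula. First the cross-terms c_i = x_i·y_{i+1} − x_{i+1}·y_i:
  -27, -5, 24, -72  ⇒  2A = -80, A = -40.
Then Σ (x_i + x_{i+1})·c_i = 1384, so x̄ = 1384 / (6·(-40)) = -173/30.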